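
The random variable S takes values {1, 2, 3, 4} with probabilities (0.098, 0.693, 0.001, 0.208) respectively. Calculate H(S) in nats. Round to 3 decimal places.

H(S) = −Σ p·ln p.
  −(0.098)·ln(0.098) = 0.2276
  −(0.693)·ln(0.693) = 0.2541
  −(0.001)·ln(0.001) = 0.0069
  −(0.208)·ln(0.208) = 0.3266
Sum: 0.2276 + 0.2541 + 0.0069 + 0.3266 = 0.815 nats.

0.815 nats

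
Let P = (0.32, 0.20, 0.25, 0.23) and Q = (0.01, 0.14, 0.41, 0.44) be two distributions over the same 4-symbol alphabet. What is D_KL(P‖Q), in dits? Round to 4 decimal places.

0.3941 dits

D(P‖Q) = Σ p·log₁₀(p/q).
  0.32·log₁₀(0.32/0.01) = 0.48165
  0.20·log₁₀(0.20/0.14) = 0.03098
  0.25·log₁₀(0.25/0.41) = -0.05371
  0.23·log₁₀(0.23/0.44) = -0.06480
D(P‖Q) = 0.3941 dits.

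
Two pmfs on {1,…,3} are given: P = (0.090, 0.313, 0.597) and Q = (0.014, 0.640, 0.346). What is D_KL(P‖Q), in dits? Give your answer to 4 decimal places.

0.1169 dits

D(P‖Q) = Σ p·log₁₀(p/q).
  0.090·log₁₀(0.090/0.014) = 0.07273
  0.313·log₁₀(0.313/0.640) = -0.09723
  0.597·log₁₀(0.597/0.346) = 0.14143
D(P‖Q) = 0.1169 dits.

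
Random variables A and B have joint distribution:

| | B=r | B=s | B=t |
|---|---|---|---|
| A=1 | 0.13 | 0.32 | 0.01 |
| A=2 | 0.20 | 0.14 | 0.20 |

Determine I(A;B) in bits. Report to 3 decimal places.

0.210 bits

Marginals: p(A) = (0.4600, 0.5400), p(B) = (0.3300, 0.4600, 0.2100).
I(A;B) = Σ p(x,y)·log₂[p(x,y)/(p(x)p(y))].
  (1,r): 0.13·log₂(0.8564) = -0.0291
  (1,s): 0.32·log₂(1.5123) = 0.1910
  (1,t): 0.01·log₂(0.1035) = -0.0327
  (2,r): 0.20·log₂(1.1223) = 0.0333
  (2,s): 0.14·log₂(0.5636) = -0.1158
  (2,t): 0.20·log₂(1.7637) = 0.1637
Sum = 0.210 bits.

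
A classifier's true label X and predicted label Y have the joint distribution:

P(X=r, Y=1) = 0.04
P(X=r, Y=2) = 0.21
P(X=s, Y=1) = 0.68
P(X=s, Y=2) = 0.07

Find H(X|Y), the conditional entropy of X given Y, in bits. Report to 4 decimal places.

Chain rule: H(X|Y) = H(X,Y) − H(Y).
Marginals: p(X) = (0.2500, 0.7500), p(Y) = (0.7200, 0.2800).
H(X,Y) = 1.3055 bits; H(Y) = 0.8555 bits.
H(X|Y) = 1.3055 − 0.8555 = 0.4500 bits.

0.4500 bits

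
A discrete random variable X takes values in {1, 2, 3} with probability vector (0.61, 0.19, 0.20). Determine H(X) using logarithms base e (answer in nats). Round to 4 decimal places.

0.9389 nats

H(X) = −Σ p·ln p.
  −(0.61)·ln(0.61) = 0.30152
  −(0.19)·ln(0.19) = 0.31554
  −(0.20)·ln(0.20) = 0.32189
Sum: 0.30152 + 0.31554 + 0.32189 = 0.9389 nats.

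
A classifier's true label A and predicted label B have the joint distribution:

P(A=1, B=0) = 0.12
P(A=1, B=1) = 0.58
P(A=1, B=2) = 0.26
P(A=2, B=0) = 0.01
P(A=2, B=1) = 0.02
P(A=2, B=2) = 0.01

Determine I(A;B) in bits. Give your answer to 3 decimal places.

0.003 bits

Marginals: p(A) = (0.9600, 0.0400), p(B) = (0.1300, 0.6000, 0.2700).
I(A;B) = Σ p(x,y)·log₂[p(x,y)/(p(x)p(y))].
  (1,0): 0.12·log₂(0.9615) = -0.0068
  (1,1): 0.58·log₂(1.0069) = 0.0058
  (1,2): 0.26·log₂(1.0031) = 0.0012
  (2,0): 0.01·log₂(1.9231) = 0.0094
  (2,1): 0.02·log₂(0.8333) = -0.0053
  (2,2): 0.01·log₂(0.9259) = -0.0011
Sum = 0.003 bits.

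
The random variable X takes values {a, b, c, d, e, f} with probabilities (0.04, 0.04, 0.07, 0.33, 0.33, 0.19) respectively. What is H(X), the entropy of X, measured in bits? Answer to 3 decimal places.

2.151 bits

H(X) = −Σ p·log₂ p.
  −(0.04)·log₂(0.04) = 0.1858
  −(0.04)·log₂(0.04) = 0.1858
  −(0.07)·log₂(0.07) = 0.2686
  −(0.33)·log₂(0.33) = 0.5278
  −(0.33)·log₂(0.33) = 0.5278
  −(0.19)·log₂(0.19) = 0.4552
Sum: 0.1858 + 0.1858 + 0.2686 + 0.5278 + 0.5278 + 0.4552 = 2.151 bits.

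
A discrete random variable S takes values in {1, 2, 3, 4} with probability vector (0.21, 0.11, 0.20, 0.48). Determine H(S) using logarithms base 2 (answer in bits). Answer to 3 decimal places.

1.796 bits

H(S) = −Σ p·log₂ p.
  −(0.21)·log₂(0.21) = 0.4728
  −(0.11)·log₂(0.11) = 0.3503
  −(0.20)·log₂(0.20) = 0.4644
  −(0.48)·log₂(0.48) = 0.5083
Sum: 0.4728 + 0.3503 + 0.4644 + 0.5083 = 1.796 bits.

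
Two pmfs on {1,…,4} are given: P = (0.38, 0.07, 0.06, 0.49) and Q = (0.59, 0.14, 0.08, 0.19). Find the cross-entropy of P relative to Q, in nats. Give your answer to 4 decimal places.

H(P,Q) = −Σ p·ln q.
  −0.38·ln(0.59) = 0.20050
  −0.07·ln(0.14) = 0.13763
  −0.06·ln(0.08) = 0.15154
  −0.49·ln(0.19) = 0.81376
H(P,Q) = 1.3034 nats.

1.3034 nats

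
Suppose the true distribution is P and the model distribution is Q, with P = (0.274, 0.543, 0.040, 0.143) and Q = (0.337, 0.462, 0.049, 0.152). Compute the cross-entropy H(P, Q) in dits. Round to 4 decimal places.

H(P,Q) = −Σ p·log₁₀ q.
  −0.274·log₁₀(0.337) = 0.12943
  −0.543·log₁₀(0.462) = 0.18210
  −0.040·log₁₀(0.049) = 0.05239
  −0.143·log₁₀(0.152) = 0.11700
H(P,Q) = 0.4809 dits.

0.4809 dits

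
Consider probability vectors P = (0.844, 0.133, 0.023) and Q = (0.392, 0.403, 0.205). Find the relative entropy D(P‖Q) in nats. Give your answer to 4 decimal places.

D(P‖Q) = Σ p·ln(p/q).
  0.844·ln(0.844/0.392) = 0.64726
  0.133·ln(0.133/0.403) = -0.14744
  0.023·ln(0.023/0.205) = -0.05031
D(P‖Q) = 0.4495 nats.

0.4495 nats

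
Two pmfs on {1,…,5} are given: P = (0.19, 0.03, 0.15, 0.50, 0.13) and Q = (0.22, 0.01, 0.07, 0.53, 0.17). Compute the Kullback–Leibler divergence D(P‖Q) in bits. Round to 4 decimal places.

D(P‖Q) = Σ p·log₂(p/q).
  0.19·log₂(0.19/0.22) = -0.04019
  0.03·log₂(0.03/0.01) = 0.04755
  0.15·log₂(0.15/0.07) = 0.16493
  0.50·log₂(0.50/0.53) = -0.04203
  0.13·log₂(0.13/0.17) = -0.05031
D(P‖Q) = 0.0799 bits.

0.0799 bits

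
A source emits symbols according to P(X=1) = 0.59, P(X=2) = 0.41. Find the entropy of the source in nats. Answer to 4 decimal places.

H(X) = −Σ p·ln p.
  −(0.59)·ln(0.59) = 0.31130
  −(0.41)·ln(0.41) = 0.36556
Sum: 0.31130 + 0.36556 = 0.6769 nats.

0.6769 nats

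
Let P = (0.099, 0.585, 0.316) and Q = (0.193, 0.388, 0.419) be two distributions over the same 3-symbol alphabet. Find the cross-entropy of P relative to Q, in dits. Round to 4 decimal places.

0.4306 dits

H(P,Q) = −Σ p·log₁₀ q.
  −0.099·log₁₀(0.193) = 0.07073
  −0.585·log₁₀(0.388) = 0.24053
  −0.316·log₁₀(0.419) = 0.11938
H(P,Q) = 0.4306 dits.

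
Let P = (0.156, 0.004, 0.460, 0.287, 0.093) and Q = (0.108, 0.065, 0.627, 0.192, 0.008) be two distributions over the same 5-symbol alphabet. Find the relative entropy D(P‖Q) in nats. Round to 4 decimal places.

D(P‖Q) = Σ p·ln(p/q).
  0.156·ln(0.156/0.108) = 0.05737
  0.004·ln(0.004/0.065) = -0.01115
  0.460·ln(0.460/0.627) = -0.14247
  0.287·ln(0.287/0.192) = 0.11537
  0.093·ln(0.093/0.008) = 0.22814
D(P‖Q) = 0.2473 nats.

0.2473 nats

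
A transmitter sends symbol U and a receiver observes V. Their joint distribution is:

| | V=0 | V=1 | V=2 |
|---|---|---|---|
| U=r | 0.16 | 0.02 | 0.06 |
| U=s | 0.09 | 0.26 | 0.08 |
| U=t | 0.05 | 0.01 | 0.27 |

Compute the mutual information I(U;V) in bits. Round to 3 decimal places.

0.430 bits

Marginals: p(U) = (0.2400, 0.4300, 0.3300), p(V) = (0.3000, 0.2900, 0.4100).
I(U;V) = Σ p(x,y)·log₂[p(x,y)/(p(x)p(y))].
  (r,0): 0.16·log₂(2.2222) = 0.1843
  (r,1): 0.02·log₂(0.2874) = -0.0360
  (r,2): 0.06·log₂(0.6098) = -0.0428
  (s,0): 0.09·log₂(0.6977) = -0.0467
  (s,1): 0.26·log₂(2.0850) = 0.2756
  (s,2): 0.08·log₂(0.4538) = -0.0912
  (t,0): 0.05·log₂(0.5051) = -0.0493
  (t,1): 0.01·log₂(0.1045) = -0.0326
  (t,2): 0.27·log₂(1.9956) = 0.2691
Sum = 0.430 bits.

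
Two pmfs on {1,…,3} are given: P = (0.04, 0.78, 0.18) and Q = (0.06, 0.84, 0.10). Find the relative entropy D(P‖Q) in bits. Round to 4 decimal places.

0.0458 bits

D(P‖Q) = Σ p·log₂(p/q).
  0.04·log₂(0.04/0.06) = -0.02340
  0.78·log₂(0.78/0.84) = -0.08339
  0.18·log₂(0.18/0.10) = 0.15264
D(P‖Q) = 0.0458 bits.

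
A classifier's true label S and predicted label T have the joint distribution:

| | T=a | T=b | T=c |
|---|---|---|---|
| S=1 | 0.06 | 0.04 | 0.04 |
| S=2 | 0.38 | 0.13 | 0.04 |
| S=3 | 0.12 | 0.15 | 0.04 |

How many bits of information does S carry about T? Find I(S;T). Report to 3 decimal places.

0.080 bits

Marginals: p(S) = (0.1400, 0.5500, 0.3100), p(T) = (0.5600, 0.3200, 0.1200).
I(S;T) = H(S) + H(T) − H(S,T).
H(S) = 1.3953, H(T) = 1.3615, H(S,T) = 2.6773.
I(S;T) = 1.3953 + 1.3615 − 2.6773 = 0.080 bits.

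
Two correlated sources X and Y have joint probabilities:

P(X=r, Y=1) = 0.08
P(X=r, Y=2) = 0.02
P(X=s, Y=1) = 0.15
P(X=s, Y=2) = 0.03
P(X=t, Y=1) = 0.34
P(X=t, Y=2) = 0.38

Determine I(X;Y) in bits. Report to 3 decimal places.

Marginals: p(X) = (0.1000, 0.1800, 0.7200), p(Y) = (0.5700, 0.4300).
I(X;Y) = H(X) + H(Y) − H(X,Y).
H(X) = 1.1187, H(Y) = 0.9858, H(X,Y) = 2.0263.
I(X;Y) = 1.1187 + 0.9858 − 2.0263 = 0.078 bits.

0.078 bits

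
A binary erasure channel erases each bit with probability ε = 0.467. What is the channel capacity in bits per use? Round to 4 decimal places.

0.5330 bits

Binary erasure channel: capacity C = 1 − ε.
C = 1 − 0.467 = 0.5330 bits per channel use.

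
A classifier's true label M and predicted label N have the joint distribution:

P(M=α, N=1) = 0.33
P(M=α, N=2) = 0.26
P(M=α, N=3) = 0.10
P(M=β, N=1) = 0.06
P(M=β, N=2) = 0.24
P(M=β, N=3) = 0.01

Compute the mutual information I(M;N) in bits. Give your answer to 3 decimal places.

Marginals: p(M) = (0.6900, 0.3100), p(N) = (0.3900, 0.5000, 0.1100).
I(M;N) = H(M) + H(N) − H(M,N).
H(M) = 0.8932, H(N) = 1.3801, H(M,N) = 2.1694.
I(M;N) = 0.8932 + 1.3801 − 2.1694 = 0.104 bits.

0.104 bits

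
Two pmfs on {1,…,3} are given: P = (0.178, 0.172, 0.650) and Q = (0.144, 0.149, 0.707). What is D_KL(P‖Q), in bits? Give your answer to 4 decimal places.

D(P‖Q) = Σ p·log₂(p/q).
  0.178·log₂(0.178/0.144) = 0.05443
  0.172·log₂(0.172/0.149) = 0.03562
  0.650·log₂(0.650/0.707) = -0.07883
D(P‖Q) = 0.0112 bits.

0.0112 bits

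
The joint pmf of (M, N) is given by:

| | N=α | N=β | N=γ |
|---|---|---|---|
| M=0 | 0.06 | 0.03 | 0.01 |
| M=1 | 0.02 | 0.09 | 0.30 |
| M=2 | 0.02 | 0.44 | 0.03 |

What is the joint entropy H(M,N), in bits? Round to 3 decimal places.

H(M,N) = −Σ p(x,y)·log₂ p(x,y) over all 9 cells.
  cell (0,α): −0.06·log₂0.06 = 0.2435
  cell (0,β): −0.03·log₂0.03 = 0.1518
  cell (0,γ): −0.01·log₂0.01 = 0.0664
  cell (1,α): −0.02·log₂0.02 = 0.1129
  cell (1,β): −0.09·log₂0.09 = 0.3127
  cell (1,γ): −0.30·log₂0.30 = 0.5211
  cell (2,α): −0.02·log₂0.02 = 0.1129
  cell (2,β): −0.44·log₂0.44 = 0.5211
  cell (2,γ): −0.03·log₂0.03 = 0.1518
Sum = 2.194 bits.

2.194 bits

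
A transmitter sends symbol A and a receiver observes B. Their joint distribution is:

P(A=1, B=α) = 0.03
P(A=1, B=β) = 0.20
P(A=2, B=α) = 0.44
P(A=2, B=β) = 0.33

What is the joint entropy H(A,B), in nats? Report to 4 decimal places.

1.1542 nats

H(A,B) = −Σ p(x,y)·ln p(x,y) over all 4 cells.
  cell (1,α): −0.03·ln0.03 = 0.10520
  cell (1,β): −0.20·ln0.20 = 0.32189
  cell (2,α): −0.44·ln0.44 = 0.36123
  cell (2,β): −0.33·ln0.33 = 0.36586
Sum = 1.1542 nats.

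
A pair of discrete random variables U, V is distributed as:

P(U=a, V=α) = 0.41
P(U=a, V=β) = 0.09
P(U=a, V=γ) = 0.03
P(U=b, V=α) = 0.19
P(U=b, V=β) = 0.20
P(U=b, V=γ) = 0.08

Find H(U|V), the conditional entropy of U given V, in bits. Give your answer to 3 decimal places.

Chain rule: H(U|V) = H(U,V) − H(V).
Marginals: p(U) = (0.5300, 0.4700), p(V) = (0.6000, 0.2900, 0.1100).
H(U,V) = 2.2029 bits; H(V) = 1.3104 bits.
H(U|V) = 2.2029 − 1.3104 = 0.893 bits.

0.893 bits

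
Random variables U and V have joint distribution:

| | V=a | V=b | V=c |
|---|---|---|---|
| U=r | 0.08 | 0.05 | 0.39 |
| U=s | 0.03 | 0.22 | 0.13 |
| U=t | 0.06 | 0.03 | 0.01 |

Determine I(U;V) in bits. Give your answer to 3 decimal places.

Marginals: p(U) = (0.5200, 0.3800, 0.1000), p(V) = (0.1700, 0.3000, 0.5300).
I(U;V) = Σ p(x,y)·log₂[p(x,y)/(p(x)p(y))].
  (r,a): 0.08·log₂(0.9050) = -0.0115
  (r,b): 0.05·log₂(0.3205) = -0.0821
  (r,c): 0.39·log₂(1.4151) = 0.1954
  (s,a): 0.03·log₂(0.4644) = -0.0332
  (s,b): 0.22·log₂(1.9298) = 0.2087
  (s,c): 0.13·log₂(0.6455) = -0.0821
  (t,a): 0.06·log₂(3.5294) = 0.1092
  (t,b): 0.03·log₂(1.0000) = 0.0000
  (t,c): 0.01·log₂(0.1887) = -0.0241
Sum = 0.280 bits.

0.280 bits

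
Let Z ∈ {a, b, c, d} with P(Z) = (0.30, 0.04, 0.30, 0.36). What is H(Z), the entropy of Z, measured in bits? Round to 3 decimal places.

H(Z) = −Σ p·log₂ p.
  −(0.30)·log₂(0.30) = 0.5211
  −(0.04)·log₂(0.04) = 0.1858
  −(0.30)·log₂(0.30) = 0.5211
  −(0.36)·log₂(0.36) = 0.5306
Sum: 0.5211 + 0.1858 + 0.5211 + 0.5306 = 1.759 bits.

1.759 bits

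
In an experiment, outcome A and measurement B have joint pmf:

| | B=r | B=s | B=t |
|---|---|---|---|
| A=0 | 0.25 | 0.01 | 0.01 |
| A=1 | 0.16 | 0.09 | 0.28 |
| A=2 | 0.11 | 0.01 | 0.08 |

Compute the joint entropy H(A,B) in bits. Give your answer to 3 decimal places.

2.591 bits

H(A,B) = −Σ p(x,y)·log₂ p(x,y) over all 9 cells.
  cell (0,r): −0.25·log₂0.25 = 0.5000
  cell (0,s): −0.01·log₂0.01 = 0.0664
  cell (0,t): −0.01·log₂0.01 = 0.0664
  cell (1,r): −0.16·log₂0.16 = 0.4230
  cell (1,s): −0.09·log₂0.09 = 0.3127
  cell (1,t): −0.28·log₂0.28 = 0.5142
  cell (2,r): −0.11·log₂0.11 = 0.3503
  cell (2,s): −0.01·log₂0.01 = 0.0664
  cell (2,t): −0.08·log₂0.08 = 0.2915
Sum = 2.591 bits.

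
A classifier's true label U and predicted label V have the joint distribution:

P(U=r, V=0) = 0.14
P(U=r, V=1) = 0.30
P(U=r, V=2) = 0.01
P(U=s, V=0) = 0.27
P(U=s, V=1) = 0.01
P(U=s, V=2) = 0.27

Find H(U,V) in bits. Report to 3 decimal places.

H(U,V) = −Σ p(x,y)·log₂ p(x,y) over all 6 cells.
  cell (r,0): −0.14·log₂0.14 = 0.3971
  cell (r,1): −0.30·log₂0.30 = 0.5211
  cell (r,2): −0.01·log₂0.01 = 0.0664
  cell (s,0): −0.27·log₂0.27 = 0.5100
  cell (s,1): −0.01·log₂0.01 = 0.0664
  cell (s,2): −0.27·log₂0.27 = 0.5100
Sum = 2.071 bits.

2.071 bits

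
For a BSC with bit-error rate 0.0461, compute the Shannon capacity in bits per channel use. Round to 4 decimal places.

Binary symmetric channel: C = 1 − h₂(ε) where h₂ is the binary entropy function.
h₂(0.0461) = −0.0461·log₂0.0461 − 0.9539·log₂0.9539 = 0.2696.
C = 1 − 0.2696 = 0.7304 bits per channel use.

0.7304 bits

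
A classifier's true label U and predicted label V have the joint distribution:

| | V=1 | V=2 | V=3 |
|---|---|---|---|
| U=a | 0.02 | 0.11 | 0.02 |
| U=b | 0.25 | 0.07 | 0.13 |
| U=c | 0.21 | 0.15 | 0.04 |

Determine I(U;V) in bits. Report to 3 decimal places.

0.153 bits

Marginals: p(U) = (0.1500, 0.4500, 0.4000), p(V) = (0.4800, 0.3300, 0.1900).
I(U;V) = H(U) + H(V) − H(U,V).
H(U) = 1.4577, H(V) = 1.4913, H(U,V) = 2.7964.
I(U;V) = 1.4577 + 1.4913 − 2.7964 = 0.153 bits.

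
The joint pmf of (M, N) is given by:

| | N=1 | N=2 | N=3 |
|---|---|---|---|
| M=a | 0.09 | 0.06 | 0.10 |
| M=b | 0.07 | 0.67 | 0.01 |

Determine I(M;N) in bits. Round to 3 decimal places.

Marginals: p(M) = (0.2500, 0.7500), p(N) = (0.1600, 0.7300, 0.1100).
I(M;N) = Σ p(x,y)·log₂[p(x,y)/(p(x)p(y))].
  (a,1): 0.09·log₂(2.2500) = 0.1053
  (a,2): 0.06·log₂(0.3288) = -0.0963
  (a,3): 0.10·log₂(3.6364) = 0.1862
  (b,1): 0.07·log₂(0.5833) = -0.0544
  (b,2): 0.67·log₂(1.2237) = 0.1952
  (b,3): 0.01·log₂(0.1212) = -0.0304
Sum = 0.306 bits.

0.306 bits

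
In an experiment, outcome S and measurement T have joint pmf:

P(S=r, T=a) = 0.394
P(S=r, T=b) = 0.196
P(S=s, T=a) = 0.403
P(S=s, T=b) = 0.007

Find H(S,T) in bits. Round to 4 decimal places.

H(S,T) = −Σ p(x,y)·log₂ p(x,y) over all 4 cells.
  cell (r,a): −0.394·log₂0.394 = 0.52943
  cell (r,b): −0.196·log₂0.196 = 0.46081
  cell (s,a): −0.403·log₂0.403 = 0.52839
  cell (s,b): −0.007·log₂0.007 = 0.05011
Sum = 1.5687 bits.

1.5687 bits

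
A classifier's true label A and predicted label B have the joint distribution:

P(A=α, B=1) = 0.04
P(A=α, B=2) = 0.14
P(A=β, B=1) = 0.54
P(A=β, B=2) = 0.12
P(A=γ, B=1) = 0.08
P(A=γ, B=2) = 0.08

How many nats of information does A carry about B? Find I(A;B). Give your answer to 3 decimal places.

Marginals: p(A) = (0.1800, 0.6600, 0.1600), p(B) = (0.6600, 0.3400).
I(A;B) = Σ p(x,y)·ln[p(x,y)/(p(x)p(y))].
  (α,1): 0.04·ln(0.3367) = -0.0435
  (α,2): 0.14·ln(2.2876) = 0.1158
  (β,1): 0.54·ln(1.2397) = 0.1160
  (β,2): 0.12·ln(0.5348) = -0.0751
  (γ,1): 0.08·ln(0.7576) = -0.0222
  (γ,2): 0.08·ln(1.4706) = 0.0309
Sum = 0.122 nats.

0.122 nats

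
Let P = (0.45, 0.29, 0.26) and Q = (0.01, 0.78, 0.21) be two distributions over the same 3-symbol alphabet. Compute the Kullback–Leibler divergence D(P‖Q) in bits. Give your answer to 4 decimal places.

2.1375 bits

D(P‖Q) = Σ p·log₂(p/q).
  0.45·log₂(0.45/0.01) = 2.47133
  0.29·log₂(0.29/0.78) = -0.41395
  0.26·log₂(0.26/0.21) = 0.08011
D(P‖Q) = 2.1375 bits.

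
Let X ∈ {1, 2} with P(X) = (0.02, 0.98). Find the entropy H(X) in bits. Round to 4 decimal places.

0.1414 bits

H(X) = −Σ p·log₂ p.
  −(0.02)·log₂(0.02) = 0.11288
  −(0.98)·log₂(0.98) = 0.02856
Sum: 0.11288 + 0.02856 = 0.1414 bits.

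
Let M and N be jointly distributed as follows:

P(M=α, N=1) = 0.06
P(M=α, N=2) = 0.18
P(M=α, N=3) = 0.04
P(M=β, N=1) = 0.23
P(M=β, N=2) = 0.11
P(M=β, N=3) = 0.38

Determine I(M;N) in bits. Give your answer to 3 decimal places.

0.174 bits

Marginals: p(M) = (0.2800, 0.7200), p(N) = (0.2900, 0.2900, 0.4200).
I(M;N) = H(M) + H(N) − H(M,N).
H(M) = 0.8555, H(N) = 1.5615, H(M,N) = 2.2430.
I(M;N) = 0.8555 + 1.5615 − 2.2430 = 0.174 bits.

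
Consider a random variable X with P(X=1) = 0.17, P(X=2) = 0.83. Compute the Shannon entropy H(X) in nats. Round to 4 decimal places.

H(X) = −Σ p·ln p.
  −(0.17)·ln(0.17) = 0.30123
  −(0.83)·ln(0.83) = 0.15465
Sum: 0.30123 + 0.15465 = 0.4559 nats.

0.4559 nats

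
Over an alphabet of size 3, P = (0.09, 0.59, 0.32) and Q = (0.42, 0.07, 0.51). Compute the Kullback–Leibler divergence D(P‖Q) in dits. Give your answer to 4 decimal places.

0.4212 dits

D(P‖Q) = Σ p·log₁₀(p/q).
  0.09·log₁₀(0.09/0.42) = -0.06021
  0.59·log₁₀(0.59/0.07) = 0.54619
  0.32·log₁₀(0.32/0.51) = -0.06477
D(P‖Q) = 0.4212 dits.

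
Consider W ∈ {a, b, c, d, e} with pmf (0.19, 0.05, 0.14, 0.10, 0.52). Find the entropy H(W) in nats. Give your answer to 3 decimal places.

H(W) = −Σ p·ln p.
  −(0.19)·ln(0.19) = 0.3155
  −(0.05)·ln(0.05) = 0.1498
  −(0.14)·ln(0.14) = 0.2753
  −(0.10)·ln(0.10) = 0.2303
  −(0.52)·ln(0.52) = 0.3400
Sum: 0.3155 + 0.1498 + 0.2753 + 0.2303 + 0.3400 = 1.311 nats.

1.311 nats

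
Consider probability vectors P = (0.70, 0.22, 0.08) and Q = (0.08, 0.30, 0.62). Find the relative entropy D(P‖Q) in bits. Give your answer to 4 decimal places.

D(P‖Q) = Σ p·log₂(p/q).
  0.70·log₂(0.70/0.08) = 2.19050
  0.22·log₂(0.22/0.30) = -0.09844
  0.08·log₂(0.08/0.62) = -0.23634
D(P‖Q) = 1.8557 bits.

1.8557 bits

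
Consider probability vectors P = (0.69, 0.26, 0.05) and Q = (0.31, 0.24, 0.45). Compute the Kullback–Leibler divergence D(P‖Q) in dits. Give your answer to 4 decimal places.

D(P‖Q) = Σ p·log₁₀(p/q).
  0.69·log₁₀(0.69/0.31) = 0.23977
  0.26·log₁₀(0.26/0.24) = 0.00904
  0.05·log₁₀(0.05/0.45) = -0.04771
D(P‖Q) = 0.2011 dits.

0.2011 dits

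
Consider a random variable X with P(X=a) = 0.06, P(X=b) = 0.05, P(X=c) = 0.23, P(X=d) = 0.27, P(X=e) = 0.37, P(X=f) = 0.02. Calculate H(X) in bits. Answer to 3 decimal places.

2.101 bits

H(X) = −Σ p·log₂ p.
  −(0.06)·log₂(0.06) = 0.2435
  −(0.05)·log₂(0.05) = 0.2161
  −(0.23)·log₂(0.23) = 0.4877
  −(0.27)·log₂(0.27) = 0.5100
  −(0.37)·log₂(0.37) = 0.5307
  −(0.02)·log₂(0.02) = 0.1129
Sum: 0.2435 + 0.2161 + 0.4877 + 0.5100 + 0.5307 + 0.1129 = 2.101 bits.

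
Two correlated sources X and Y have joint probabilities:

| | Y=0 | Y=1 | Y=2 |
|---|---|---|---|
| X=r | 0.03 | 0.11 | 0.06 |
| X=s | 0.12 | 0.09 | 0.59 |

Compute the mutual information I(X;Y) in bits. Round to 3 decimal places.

Marginals: p(X) = (0.2000, 0.8000), p(Y) = (0.1500, 0.2000, 0.6500).
I(X;Y) = H(X) + H(Y) − H(X,Y).
H(X) = 0.7219, H(Y) = 1.2789, H(X,Y) = 1.8744.
I(X;Y) = 0.7219 + 1.2789 − 1.8744 = 0.126 bits.

0.126 bits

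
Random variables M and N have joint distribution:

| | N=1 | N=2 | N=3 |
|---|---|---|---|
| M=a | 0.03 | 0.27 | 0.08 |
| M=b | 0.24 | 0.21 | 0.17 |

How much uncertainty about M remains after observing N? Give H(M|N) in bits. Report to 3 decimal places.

Chain rule: H(M|N) = H(M,N) − H(N).
Marginals: p(M) = (0.3800, 0.6200), p(N) = (0.2700, 0.4800, 0.2500).
H(M,N) = 2.3548 bits; H(N) = 1.5183 bits.
H(M|N) = 2.3548 − 1.5183 = 0.837 bits.

0.837 bits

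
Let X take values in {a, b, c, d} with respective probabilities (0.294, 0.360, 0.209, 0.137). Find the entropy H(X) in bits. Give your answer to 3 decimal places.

1.915 bits

H(X) = −Σ p·log₂ p.
  −(0.294)·log₂(0.294) = 0.5192
  −(0.360)·log₂(0.360) = 0.5306
  −(0.209)·log₂(0.209) = 0.4720
  −(0.137)·log₂(0.137) = 0.3929
Sum: 0.5192 + 0.5306 + 0.4720 + 0.3929 = 1.915 bits.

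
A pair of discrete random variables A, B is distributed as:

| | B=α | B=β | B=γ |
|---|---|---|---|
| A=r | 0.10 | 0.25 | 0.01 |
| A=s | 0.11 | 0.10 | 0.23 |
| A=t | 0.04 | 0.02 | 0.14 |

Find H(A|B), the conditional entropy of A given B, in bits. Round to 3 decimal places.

1.203 bits

Chain rule: H(A|B) = H(A,B) − H(B).
Marginals: p(A) = (0.3600, 0.4400, 0.2000), p(B) = (0.2500, 0.3700, 0.3800).
H(A,B) = 2.7645 bits; H(B) = 1.5612 bits.
H(A|B) = 2.7645 − 1.5612 = 1.203 bits.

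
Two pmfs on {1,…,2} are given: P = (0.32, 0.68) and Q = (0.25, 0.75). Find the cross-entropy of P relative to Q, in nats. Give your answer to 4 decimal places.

H(P,Q) = −Σ p·ln q.
  −0.32·ln(0.25) = 0.44361
  −0.68·ln(0.75) = 0.19562
H(P,Q) = 0.6392 nats.

0.6392 nats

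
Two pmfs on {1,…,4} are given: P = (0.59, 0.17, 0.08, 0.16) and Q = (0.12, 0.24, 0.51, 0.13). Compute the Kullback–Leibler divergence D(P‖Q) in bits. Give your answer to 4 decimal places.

D(P‖Q) = Σ p·log₂(p/q).
  0.59·log₂(0.59/0.12) = 1.35563
  0.17·log₂(0.17/0.24) = -0.08457
  0.08·log₂(0.08/0.51) = -0.21379
  0.16·log₂(0.16/0.13) = 0.04793
D(P‖Q) = 1.1052 bits.

1.1052 bits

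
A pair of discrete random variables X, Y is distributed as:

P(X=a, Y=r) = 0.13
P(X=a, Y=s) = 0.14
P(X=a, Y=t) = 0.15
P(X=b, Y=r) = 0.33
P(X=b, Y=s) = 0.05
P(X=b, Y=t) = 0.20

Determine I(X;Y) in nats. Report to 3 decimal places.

Marginals: p(X) = (0.4200, 0.5800), p(Y) = (0.4600, 0.1900, 0.3500).
I(X;Y) = H(X) + H(Y) − H(X,Y).
H(X) = 0.6803, H(Y) = 1.0402, H(X,Y) = 1.6626.
I(X;Y) = 0.6803 + 1.0402 − 1.6626 = 0.058 nats.

0.058 nats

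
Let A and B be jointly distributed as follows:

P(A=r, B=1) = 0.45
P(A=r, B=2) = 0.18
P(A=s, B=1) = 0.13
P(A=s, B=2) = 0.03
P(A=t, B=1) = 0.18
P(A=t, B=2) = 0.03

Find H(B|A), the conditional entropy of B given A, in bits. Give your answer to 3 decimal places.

Marginals: p(A) = (0.6300, 0.1600, 0.2100), p(B) = (0.7600, 0.2400).
H(B|A) = Σ p(A) · H(B|A=·).
  A=r: p=0.6300, H(B|A=r) = 0.8631
  A=s: p=0.1600, H(B|A=s) = 0.6962
  A=t: p=0.2100, H(B|A=t) = 0.5917
Weighted sum = 0.779 bits.

0.779 bits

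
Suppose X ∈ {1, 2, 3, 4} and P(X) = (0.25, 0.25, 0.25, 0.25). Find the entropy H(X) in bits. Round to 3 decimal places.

2.000 bits

H(X) = −Σ p·log₂ p.
  −(0.25)·log₂(0.25) = 0.5000
  −(0.25)·log₂(0.25) = 0.5000
  −(0.25)·log₂(0.25) = 0.5000
  −(0.25)·log₂(0.25) = 0.5000
Sum: 0.5000 + 0.5000 + 0.5000 + 0.5000 = 2.000 bits.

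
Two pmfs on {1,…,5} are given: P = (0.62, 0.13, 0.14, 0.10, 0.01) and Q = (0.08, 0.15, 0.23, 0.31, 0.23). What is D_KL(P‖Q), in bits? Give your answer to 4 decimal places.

D(P‖Q) = Σ p·log₂(p/q).
  0.62·log₂(0.62/0.08) = 1.83160
  0.13·log₂(0.13/0.15) = -0.02684
  0.14·log₂(0.14/0.23) = -0.10027
  0.10·log₂(0.10/0.31) = -0.16323
  0.01·log₂(0.01/0.23) = -0.04524
D(P‖Q) = 1.4960 bits.

1.4960 bits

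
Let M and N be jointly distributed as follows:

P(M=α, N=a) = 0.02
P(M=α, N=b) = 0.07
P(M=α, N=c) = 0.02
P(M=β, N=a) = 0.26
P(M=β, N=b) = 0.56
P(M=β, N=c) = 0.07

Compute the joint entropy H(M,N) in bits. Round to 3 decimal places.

H(M,N) = −Σ p(x,y)·log₂ p(x,y) over all 6 cells.
  cell (α,a): −0.02·log₂0.02 = 0.1129
  cell (α,b): −0.07·log₂0.07 = 0.2686
  cell (α,c): −0.02·log₂0.02 = 0.1129
  cell (β,a): −0.26·log₂0.26 = 0.5053
  cell (β,b): −0.56·log₂0.56 = 0.4684
  cell (β,c): −0.07·log₂0.07 = 0.2686
Sum = 1.737 bits.

1.737 bits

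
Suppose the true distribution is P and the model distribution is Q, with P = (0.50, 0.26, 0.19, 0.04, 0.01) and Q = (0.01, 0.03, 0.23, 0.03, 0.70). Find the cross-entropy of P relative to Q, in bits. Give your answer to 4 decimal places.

H(P,Q) = −Σ p·log₂ q.
  −0.50·log₂(0.01) = 3.32193
  −0.26·log₂(0.03) = 1.31531
  −0.19·log₂(0.23) = 0.40286
  −0.04·log₂(0.03) = 0.20236
  −0.01·log₂(0.70) = 0.00515
H(P,Q) = 5.2476 bits.

5.2476 bits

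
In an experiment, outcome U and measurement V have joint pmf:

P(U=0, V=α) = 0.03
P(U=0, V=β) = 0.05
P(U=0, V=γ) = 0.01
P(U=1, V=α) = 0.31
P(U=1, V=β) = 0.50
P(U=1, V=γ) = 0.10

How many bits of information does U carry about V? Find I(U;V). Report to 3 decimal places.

Marginals: p(U) = (0.0900, 0.9100), p(V) = (0.3400, 0.5500, 0.1100).
I(U;V) = Σ p(x,y)·log₂[p(x,y)/(p(x)p(y))].
  (0,α): 0.03·log₂(0.9804) = -0.0009
  (0,β): 0.05·log₂(1.0101) = 0.0007
  (0,γ): 0.01·log₂(1.0101) = 0.0001
  (1,α): 0.31·log₂(1.0019) = 0.0009
  (1,β): 0.50·log₂(0.9990) = -0.0007
  (1,γ): 0.10·log₂(0.9990) = -0.0001
Sum = 0.000 bits.

0.000 bits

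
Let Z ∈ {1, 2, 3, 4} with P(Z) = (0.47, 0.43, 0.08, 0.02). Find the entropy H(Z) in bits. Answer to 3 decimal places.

1.440 bits

H(Z) = −Σ p·log₂ p.
  −(0.47)·log₂(0.47) = 0.5120
  −(0.43)·log₂(0.43) = 0.5236
  −(0.08)·log₂(0.08) = 0.2915
  −(0.02)·log₂(0.02) = 0.1129
Sum: 0.5120 + 0.5236 + 0.2915 + 0.1129 = 1.440 bits.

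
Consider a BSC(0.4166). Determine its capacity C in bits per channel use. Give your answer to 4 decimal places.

Binary symmetric channel: C = 1 − h₂(ε) where h₂ is the binary entropy function.
h₂(0.4166) = −0.4166·log₂0.4166 − 0.5834·log₂0.5834 = 0.9798.
C = 1 − 0.9798 = 0.0202 bits per channel use.

0.0202 bits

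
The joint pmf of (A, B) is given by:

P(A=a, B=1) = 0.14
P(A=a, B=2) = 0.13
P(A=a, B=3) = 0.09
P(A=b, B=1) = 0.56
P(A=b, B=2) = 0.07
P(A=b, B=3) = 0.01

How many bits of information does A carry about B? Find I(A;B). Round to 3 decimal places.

0.204 bits

Marginals: p(A) = (0.3600, 0.6400), p(B) = (0.7000, 0.2000, 0.1000).
I(A;B) = H(A) + H(B) − H(A,B).
H(A) = 0.9427, H(B) = 1.1568, H(A,B) = 1.8958.
I(A;B) = 0.9427 + 1.1568 − 1.8958 = 0.204 bits.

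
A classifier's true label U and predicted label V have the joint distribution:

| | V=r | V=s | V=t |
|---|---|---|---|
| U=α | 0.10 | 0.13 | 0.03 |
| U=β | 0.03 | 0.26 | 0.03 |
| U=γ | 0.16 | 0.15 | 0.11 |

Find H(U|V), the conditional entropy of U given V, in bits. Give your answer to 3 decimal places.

Chain rule: H(U|V) = H(U,V) − H(V).
Marginals: p(U) = (0.2600, 0.3200, 0.4200), p(V) = (0.2900, 0.5400, 0.1700).
H(U,V) = 2.8593 bits; H(V) = 1.4325 bits.
H(U|V) = 2.8593 − 1.4325 = 1.427 bits.

1.427 bits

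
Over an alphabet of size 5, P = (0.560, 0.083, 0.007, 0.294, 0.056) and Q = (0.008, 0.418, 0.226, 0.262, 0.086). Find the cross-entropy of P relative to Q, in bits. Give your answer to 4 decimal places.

H(P,Q) = −Σ p·log₂ q.
  −0.560·log₂(0.008) = 3.90084
  −0.083·log₂(0.418) = 0.10445
  −0.007·log₂(0.226) = 0.01502
  −0.294·log₂(0.262) = 0.56811
  −0.056·log₂(0.086) = 0.19821
H(P,Q) = 4.7866 bits.

4.7866 bits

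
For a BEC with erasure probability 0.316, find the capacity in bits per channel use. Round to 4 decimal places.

0.6840 bits

Binary erasure channel: capacity C = 1 − ε.
C = 1 − 0.316 = 0.6840 bits per channel use.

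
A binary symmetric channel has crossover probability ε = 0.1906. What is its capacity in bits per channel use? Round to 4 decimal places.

0.2973 bits

Binary symmetric channel: C = 1 − h₂(ε) where h₂ is the binary entropy function.
h₂(0.1906) = −0.1906·log₂0.1906 − 0.8094·log₂0.8094 = 0.7027.
C = 1 − 0.7027 = 0.2973 bits per channel use.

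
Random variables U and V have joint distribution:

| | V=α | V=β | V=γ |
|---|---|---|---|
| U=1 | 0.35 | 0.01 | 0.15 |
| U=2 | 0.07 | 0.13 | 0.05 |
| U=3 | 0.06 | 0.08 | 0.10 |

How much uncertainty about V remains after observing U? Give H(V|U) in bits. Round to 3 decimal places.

Marginals: p(U) = (0.5100, 0.2500, 0.2400), p(V) = (0.4800, 0.2200, 0.3000).
H(V|U) = Σ p(U) · H(V|U=·).
  U=1: p=0.5100, H(V|U=1) = 1.0032
  U=2: p=0.2500, H(V|U=2) = 1.4692
  U=3: p=0.2400, H(V|U=3) = 1.5546
Weighted sum = 1.252 bits.

1.252 bits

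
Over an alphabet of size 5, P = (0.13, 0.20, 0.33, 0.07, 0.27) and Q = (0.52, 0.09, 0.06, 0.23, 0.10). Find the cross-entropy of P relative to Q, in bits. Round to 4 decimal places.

3.2022 bits

H(P,Q) = −Σ p·log₂ q.
  −0.13·log₂(0.52) = 0.12264
  −0.20·log₂(0.09) = 0.69479
  −0.33·log₂(0.06) = 1.33943
  −0.07·log₂(0.23) = 0.14842
  −0.27·log₂(0.10) = 0.89692
H(P,Q) = 3.2022 bits.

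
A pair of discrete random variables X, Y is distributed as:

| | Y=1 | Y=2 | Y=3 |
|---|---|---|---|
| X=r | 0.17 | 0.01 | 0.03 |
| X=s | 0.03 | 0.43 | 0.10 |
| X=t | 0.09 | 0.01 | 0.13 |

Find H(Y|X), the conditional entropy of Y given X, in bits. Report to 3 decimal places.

Chain rule: H(Y|X) = H(X,Y) − H(X).
Marginals: p(X) = (0.2100, 0.5600, 0.2300), p(Y) = (0.2900, 0.4500, 0.2600).
H(X,Y) = 2.4221 bits; H(X) = 1.4289 bits.
H(Y|X) = 2.4221 − 1.4289 = 0.993 bits.

0.993 bits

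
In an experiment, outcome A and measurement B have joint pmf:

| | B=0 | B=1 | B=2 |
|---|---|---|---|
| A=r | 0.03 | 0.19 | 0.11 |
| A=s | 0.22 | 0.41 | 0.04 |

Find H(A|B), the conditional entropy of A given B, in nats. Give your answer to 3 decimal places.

0.553 nats

Chain rule: H(A|B) = H(A,B) − H(B).
Marginals: p(A) = (0.3300, 0.6700), p(B) = (0.2500, 0.6000, 0.1500).
H(A,B) = 1.4910 nats; H(B) = 0.9376 nats.
H(A|B) = 1.4910 − 0.9376 = 0.553 nats.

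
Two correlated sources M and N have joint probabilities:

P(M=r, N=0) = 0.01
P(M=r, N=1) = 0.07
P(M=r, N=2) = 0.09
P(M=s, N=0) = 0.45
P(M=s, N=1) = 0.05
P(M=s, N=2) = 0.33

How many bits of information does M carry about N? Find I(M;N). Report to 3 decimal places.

0.156 bits

Marginals: p(M) = (0.1700, 0.8300), p(N) = (0.4600, 0.1200, 0.4200).
I(M;N) = Σ p(x,y)·log₂[p(x,y)/(p(x)p(y))].
  (r,0): 0.01·log₂(0.1279) = -0.0297
  (r,1): 0.07·log₂(3.4314) = 0.1245
  (r,2): 0.09·log₂(1.2605) = 0.0301
  (s,0): 0.45·log₂(1.1786) = 0.1067
  (s,1): 0.05·log₂(0.5020) = -0.0497
  (s,2): 0.33·log₂(0.9466) = -0.0261
Sum = 0.156 bits.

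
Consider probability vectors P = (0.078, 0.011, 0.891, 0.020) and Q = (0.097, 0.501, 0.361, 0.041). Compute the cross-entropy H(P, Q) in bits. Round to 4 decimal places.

H(P,Q) = −Σ p·log₂ q.
  −0.078·log₂(0.097) = 0.26254
  −0.011·log₂(0.501) = 0.01097
  −0.891·log₂(0.361) = 1.30971
  −0.020·log₂(0.041) = 0.09216
H(P,Q) = 1.6754 bits.

1.6754 bits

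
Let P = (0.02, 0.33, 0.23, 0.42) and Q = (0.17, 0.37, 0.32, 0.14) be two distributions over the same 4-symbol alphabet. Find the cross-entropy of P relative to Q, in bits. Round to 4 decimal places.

H(P,Q) = −Σ p·log₂ q.
  −0.02·log₂(0.17) = 0.05113
  −0.33·log₂(0.37) = 0.47335
  −0.23·log₂(0.32) = 0.37809
  −0.42·log₂(0.14) = 1.19133
H(P,Q) = 2.0939 bits.

2.0939 bits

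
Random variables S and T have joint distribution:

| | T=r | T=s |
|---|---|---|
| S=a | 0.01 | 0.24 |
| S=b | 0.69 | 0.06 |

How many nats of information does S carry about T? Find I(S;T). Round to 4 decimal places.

0.3598 nats

Marginals: p(S) = (0.2500, 0.7500), p(T) = (0.7000, 0.3000).
I(S;T) = H(S) + H(T) − H(S,T).
H(S) = 0.5623, H(T) = 0.6109, H(S,T) = 0.8134.
I(S;T) = 0.5623 + 0.6109 − 0.8134 = 0.3598 nats.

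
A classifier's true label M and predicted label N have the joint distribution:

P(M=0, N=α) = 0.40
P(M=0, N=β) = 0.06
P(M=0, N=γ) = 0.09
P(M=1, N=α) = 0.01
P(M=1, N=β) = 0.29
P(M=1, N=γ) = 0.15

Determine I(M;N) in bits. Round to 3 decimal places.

Marginals: p(M) = (0.5500, 0.4500), p(N) = (0.4100, 0.3500, 0.2400).
I(M;N) = Σ p(x,y)·log₂[p(x,y)/(p(x)p(y))].
  (0,α): 0.40·log₂(1.7738) = 0.3307
  (0,β): 0.06·log₂(0.3117) = -0.1009
  (0,γ): 0.09·log₂(0.6818) = -0.0497
  (1,α): 0.01·log₂(0.0542) = -0.0421
  (1,β): 0.29·log₂(1.8413) = 0.2554
  (1,γ): 0.15·log₂(1.3889) = 0.0711
Sum = 0.465 bits.

0.465 bits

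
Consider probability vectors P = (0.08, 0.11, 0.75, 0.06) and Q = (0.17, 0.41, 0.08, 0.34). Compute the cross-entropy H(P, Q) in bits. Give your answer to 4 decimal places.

H(P,Q) = −Σ p·log₂ q.
  −0.08·log₂(0.17) = 0.20451
  −0.11·log₂(0.41) = 0.14149
  −0.75·log₂(0.08) = 2.73289
  −0.06·log₂(0.34) = 0.09338
H(P,Q) = 3.1723 bits.

3.1723 bits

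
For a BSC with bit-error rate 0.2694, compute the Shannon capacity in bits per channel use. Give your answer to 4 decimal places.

0.1594 bits

Binary symmetric channel: C = 1 − h₂(ε) where h₂ is the binary entropy function.
h₂(0.2694) = −0.2694·log₂0.2694 − 0.7306·log₂0.7306 = 0.8406.
C = 1 − 0.8406 = 0.1594 bits per channel use.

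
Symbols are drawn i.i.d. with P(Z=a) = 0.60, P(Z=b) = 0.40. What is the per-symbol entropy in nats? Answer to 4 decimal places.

0.6730 nats

H(Z) = −Σ p·ln p.
  −(0.60)·ln(0.60) = 0.30650
  −(0.40)·ln(0.40) = 0.36652
Sum: 0.30650 + 0.36652 = 0.6730 nats.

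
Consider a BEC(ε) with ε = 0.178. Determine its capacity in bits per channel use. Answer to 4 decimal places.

0.8220 bits

Binary erasure channel: capacity C = 1 − ε.
C = 1 − 0.178 = 0.8220 bits per channel use.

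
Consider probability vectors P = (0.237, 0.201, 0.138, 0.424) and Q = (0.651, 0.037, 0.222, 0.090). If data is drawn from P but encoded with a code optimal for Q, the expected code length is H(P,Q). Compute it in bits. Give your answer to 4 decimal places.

H(P,Q) = −Σ p·log₂ q.
  −0.237·log₂(0.651) = 0.14677
  −0.201·log₂(0.037) = 0.95602
  −0.138·log₂(0.222) = 0.29965
  −0.424·log₂(0.090) = 1.47295
H(P,Q) = 2.8754 bits.

2.8754 bits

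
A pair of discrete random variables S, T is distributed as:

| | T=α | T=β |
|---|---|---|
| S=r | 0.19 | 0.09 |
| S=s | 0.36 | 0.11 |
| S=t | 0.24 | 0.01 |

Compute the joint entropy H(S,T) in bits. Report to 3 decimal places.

H(S,T) = −Σ p(x,y)·log₂ p(x,y) over all 6 cells.
  cell (r,α): −0.19·log₂0.19 = 0.4552
  cell (r,β): −0.09·log₂0.09 = 0.3127
  cell (s,α): −0.36·log₂0.36 = 0.5306
  cell (s,β): −0.11·log₂0.11 = 0.3503
  cell (t,α): −0.24·log₂0.24 = 0.4941
  cell (t,β): −0.01·log₂0.01 = 0.0664
Sum = 2.209 bits.

2.209 bits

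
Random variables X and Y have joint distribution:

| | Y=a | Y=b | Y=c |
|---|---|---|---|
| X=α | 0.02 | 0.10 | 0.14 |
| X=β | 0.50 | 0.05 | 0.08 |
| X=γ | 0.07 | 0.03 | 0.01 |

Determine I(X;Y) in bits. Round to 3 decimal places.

0.321 bits

Marginals: p(X) = (0.2600, 0.6300, 0.1100), p(Y) = (0.5900, 0.1800, 0.2300).
I(X;Y) = Σ p(x,y)·log₂[p(x,y)/(p(x)p(y))].
  (α,a): 0.02·log₂(0.1304) = -0.0588
  (α,b): 0.10·log₂(2.1368) = 0.1095
  (α,c): 0.14·log₂(2.3411) = 0.1718
  (β,a): 0.50·log₂(1.3452) = 0.2139
  (β,b): 0.05·log₂(0.4409) = -0.0591
  (β,c): 0.08·log₂(0.5521) = -0.0686
  (γ,a): 0.07·log₂(1.0786) = 0.0076
  (γ,b): 0.03·log₂(1.5152) = 0.0180
  (γ,c): 0.01·log₂(0.3953) = -0.0134
Sum = 0.321 bits.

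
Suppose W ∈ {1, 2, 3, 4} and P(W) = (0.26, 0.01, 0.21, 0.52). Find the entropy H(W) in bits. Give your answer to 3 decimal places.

1.535 bits

H(W) = −Σ p·log₂ p.
  −(0.26)·log₂(0.26) = 0.5053
  −(0.01)·log₂(0.01) = 0.0664
  −(0.21)·log₂(0.21) = 0.4728
  −(0.52)·log₂(0.52) = 0.4906
Sum: 0.5053 + 0.0664 + 0.4728 + 0.4906 = 1.535 bits.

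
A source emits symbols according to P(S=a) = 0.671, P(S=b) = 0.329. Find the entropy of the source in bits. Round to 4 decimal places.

H(S) = −Σ p·log₂ p.
  −(0.671)·log₂(0.671) = 0.38624
  −(0.329)·log₂(0.329) = 0.52766
Sum: 0.38624 + 0.52766 = 0.9139 bits.

0.9139 bits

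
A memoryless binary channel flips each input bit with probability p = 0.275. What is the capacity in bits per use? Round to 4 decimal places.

Binary symmetric channel: C = 1 − h₂(ε) where h₂ is the binary entropy function.
h₂(0.275) = −0.275·log₂0.275 − 0.725·log₂0.725 = 0.8485.
C = 1 − 0.8485 = 0.1515 bits per channel use.

0.1515 bits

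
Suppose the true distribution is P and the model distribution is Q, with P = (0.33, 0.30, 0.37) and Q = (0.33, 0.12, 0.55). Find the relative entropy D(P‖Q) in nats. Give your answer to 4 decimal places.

D(P‖Q) = Σ p·ln(p/q).
  0.33·ln(0.33/0.33) = 0.00000
  0.30·ln(0.30/0.12) = 0.27489
  0.37·ln(0.37/0.55) = -0.14667
D(P‖Q) = 0.1282 nats.

0.1282 nats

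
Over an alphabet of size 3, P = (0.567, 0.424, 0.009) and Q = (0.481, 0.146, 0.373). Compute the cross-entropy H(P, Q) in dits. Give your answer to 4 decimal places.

0.5384 dits

H(P,Q) = −Σ p·log₁₀ q.
  −0.567·log₁₀(0.481) = 0.18022
  −0.424·log₁₀(0.146) = 0.35431
  −0.009·log₁₀(0.373) = 0.00385
H(P,Q) = 0.5384 dits.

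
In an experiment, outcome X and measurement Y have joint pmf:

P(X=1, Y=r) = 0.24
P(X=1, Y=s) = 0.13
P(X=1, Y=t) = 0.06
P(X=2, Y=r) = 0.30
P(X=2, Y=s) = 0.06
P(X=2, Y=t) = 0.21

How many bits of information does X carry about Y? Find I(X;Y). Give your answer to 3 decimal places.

0.073 bits

Marginals: p(X) = (0.4300, 0.5700), p(Y) = (0.5400, 0.1900, 0.2700).
I(X;Y) = H(X) + H(Y) − H(X,Y).
H(X) = 0.9858, H(Y) = 1.4453, H(X,Y) = 2.3578.
I(X;Y) = 0.9858 + 1.4453 − 2.3578 = 0.073 bits.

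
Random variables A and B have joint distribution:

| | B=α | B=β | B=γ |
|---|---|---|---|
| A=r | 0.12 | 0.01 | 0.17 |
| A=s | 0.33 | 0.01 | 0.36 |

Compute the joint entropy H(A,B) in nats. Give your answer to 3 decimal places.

H(A,B) = −Σ p(x,y)·ln p(x,y) over all 6 cells.
  cell (r,α): −0.12·ln0.12 = 0.2544
  cell (r,β): −0.01·ln0.01 = 0.0461
  cell (r,γ): −0.17·ln0.17 = 0.3012
  cell (s,α): −0.33·ln0.33 = 0.3659
  cell (s,β): −0.01·ln0.01 = 0.0461
  cell (s,γ): −0.36·ln0.36 = 0.3678
Sum = 1.381 nats.

1.381 nats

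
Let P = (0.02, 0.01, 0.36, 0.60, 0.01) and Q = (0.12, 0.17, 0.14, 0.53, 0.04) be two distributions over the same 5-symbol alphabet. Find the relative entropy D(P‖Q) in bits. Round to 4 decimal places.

D(P‖Q) = Σ p·log₂(p/q).
  0.02·log₂(0.02/0.12) = -0.05170
  0.01·log₂(0.01/0.17) = -0.04087
  0.36·log₂(0.36/0.14) = 0.49053
  0.60·log₂(0.60/0.53) = 0.10738
  0.01·log₂(0.01/0.04) = -0.02000
D(P‖Q) = 0.4853 bits.

0.4853 bits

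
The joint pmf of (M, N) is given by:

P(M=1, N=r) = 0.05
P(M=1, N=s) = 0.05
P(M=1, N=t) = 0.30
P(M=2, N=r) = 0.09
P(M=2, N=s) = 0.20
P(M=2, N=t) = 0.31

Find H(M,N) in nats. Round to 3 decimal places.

H(M,N) = −Σ p(x,y)·ln p(x,y) over all 6 cells.
  cell (1,r): −0.05·ln0.05 = 0.1498
  cell (1,s): −0.05·ln0.05 = 0.1498
  cell (1,t): −0.30·ln0.30 = 0.3612
  cell (2,r): −0.09·ln0.09 = 0.2167
  cell (2,s): −0.20·ln0.20 = 0.3219
  cell (2,t): −0.31·ln0.31 = 0.3631
Sum = 1.562 nats.

1.562 nats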